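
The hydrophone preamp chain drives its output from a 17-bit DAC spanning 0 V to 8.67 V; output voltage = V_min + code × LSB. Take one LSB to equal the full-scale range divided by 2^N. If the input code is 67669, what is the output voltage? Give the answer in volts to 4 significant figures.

V_FS = 8.67 V. LSB = 8.67 V / 2^17.
Output = V_min + (67669/131072) × range = 0 + 0.516273 × 8.67 V
      = 0 + 4.47609 = 4.47609 V.

4.476 V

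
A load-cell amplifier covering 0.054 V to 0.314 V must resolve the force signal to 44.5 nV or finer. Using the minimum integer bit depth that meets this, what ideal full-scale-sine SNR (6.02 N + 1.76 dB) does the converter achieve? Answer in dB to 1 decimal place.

Full-scale range = 0.314 V − (0.054 V) = 0.26 V.
0.26 V / 44.5 nV = 5.843e6. Since 2^22 = 4194304 and 2^23 = 8388608, N = 23.
SNR = 6.02 × 23 + 1.76 = 140.22 dB.

140.2 dB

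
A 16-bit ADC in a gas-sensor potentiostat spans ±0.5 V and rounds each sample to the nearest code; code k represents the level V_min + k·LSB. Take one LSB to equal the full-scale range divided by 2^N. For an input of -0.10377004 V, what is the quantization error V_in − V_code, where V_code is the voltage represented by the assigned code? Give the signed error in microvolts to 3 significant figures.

+4.98 µV

Span: 0.5 V − (-0.5 V) = 1 V. LSB = 1 V / 2^16 ≈ 15.26 µV.
Position in LSBs: (-0.10377004 − (-0.5)) × 65536/1 = 25967.3267; rounding gives k = 25967.
Reconstructed level: -0.5 + 25967 × 1/65536 V = -0.10377502441 V.
e = -0.10377004 − (-0.10377502441) = +4.98 µV.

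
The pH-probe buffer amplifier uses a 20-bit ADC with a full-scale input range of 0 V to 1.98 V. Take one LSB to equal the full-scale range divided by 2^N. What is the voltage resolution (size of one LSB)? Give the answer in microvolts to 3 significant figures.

1.89 µV

Full-scale range = 1.98 V.
There are 2^20 = 1048576 steps.
One LSB is 1.98 V / 1048576 = 1.89 µV.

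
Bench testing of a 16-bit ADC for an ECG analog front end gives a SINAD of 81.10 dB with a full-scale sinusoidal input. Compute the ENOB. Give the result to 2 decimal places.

ENOB = (SINAD − 1.76) / 6.02 = (81.10 − 1.76) / 6.02 = 79.34 / 6.02 = 13.1794.

13.18 bits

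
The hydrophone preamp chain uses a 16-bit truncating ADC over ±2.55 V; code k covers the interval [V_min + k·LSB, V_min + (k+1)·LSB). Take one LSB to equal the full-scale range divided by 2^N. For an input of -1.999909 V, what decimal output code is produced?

Range = 2.55 − (-2.55) = 5.1 V. LSB = 5.1 V / 2^16 ≈ 77.82 µV.
code = ⌊(V_in − V_min)/LSB⌋ = ⌊(V_in − V_min) × 2^16 / range⌋
     = ⌊(-1.999909 − (-2.55)) × 65536 / 5.1⌋ = ⌊0.550091 × 65536/5.1⌋
     = ⌊7068.777⌋ = 7068.

7068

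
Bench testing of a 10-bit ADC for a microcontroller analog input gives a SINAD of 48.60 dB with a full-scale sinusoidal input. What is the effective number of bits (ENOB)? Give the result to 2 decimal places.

(48.60 − 1.76) / 6.02 = 46.84/6.02 = 7.7807 effective bits.

7.78 bits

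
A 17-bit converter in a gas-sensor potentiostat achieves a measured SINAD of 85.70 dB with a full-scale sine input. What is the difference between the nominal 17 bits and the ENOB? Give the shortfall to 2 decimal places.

ENOB = (SINAD − 1.76)/6.02 = (85.70 − 1.76)/6.02 = 13.9435 bits.
Shortfall = 17 − 13.9435 = 3.0565 bits.

3.06 bits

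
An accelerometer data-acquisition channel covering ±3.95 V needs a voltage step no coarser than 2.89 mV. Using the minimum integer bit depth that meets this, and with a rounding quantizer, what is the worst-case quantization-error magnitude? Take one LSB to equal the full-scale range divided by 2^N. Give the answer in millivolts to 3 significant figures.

0.964 mV

Span: 3.95 V − (-3.95 V) = 7.9 V.
Required number of levels: 7.9/2.89 mV = 2733.6; smallest N with 2^N ≥ that is 12.
LSB = 7.9 V ÷ 2^12 = 7.9/4096 V = 1.9287 mV.
|e|_max = LSB/2 = 0.964 mV.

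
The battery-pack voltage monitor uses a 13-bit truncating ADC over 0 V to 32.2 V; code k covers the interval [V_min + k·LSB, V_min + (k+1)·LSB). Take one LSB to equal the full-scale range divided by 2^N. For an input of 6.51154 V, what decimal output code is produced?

V_FS = 32.2 V. LSB = 32.2 V / 2^13 ≈ 3.931 mV.
V_in − V_min = 6.51154 − (0) = 6.51154 V.
Divide by LSB: 6.51154 × 8192/32.2 = 1656.6005.
Truncating gives code 1656.

1656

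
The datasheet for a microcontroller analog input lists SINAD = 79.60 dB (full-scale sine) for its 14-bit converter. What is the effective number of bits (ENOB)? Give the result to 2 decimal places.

Inverting SNR = 6.02 N + 1.76: N_eff = (79.60 − 1.76)/6.02 = 12.9302.

12.93 bits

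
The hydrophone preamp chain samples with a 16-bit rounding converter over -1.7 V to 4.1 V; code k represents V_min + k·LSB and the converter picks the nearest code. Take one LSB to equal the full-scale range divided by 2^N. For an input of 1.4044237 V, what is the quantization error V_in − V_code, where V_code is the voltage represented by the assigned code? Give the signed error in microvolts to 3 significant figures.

−13.6 µV

Span: 4.1 V − (-1.7 V) = 5.8 V. LSB = 5.8 V / 2^16 ≈ 88.50 µV.
(V_in − V_min)/LSB = (1.4044237 − (-1.7)) × 65536/5.8 = 35077.8468 → nearest code k = 35078.
V_code = V_min + k × range/2^16 = -1.7 + 35078 × 5.8/65536 = 1.4044372559 V.
e = 1.4044237 − (1.4044372559) = −13.6 µV.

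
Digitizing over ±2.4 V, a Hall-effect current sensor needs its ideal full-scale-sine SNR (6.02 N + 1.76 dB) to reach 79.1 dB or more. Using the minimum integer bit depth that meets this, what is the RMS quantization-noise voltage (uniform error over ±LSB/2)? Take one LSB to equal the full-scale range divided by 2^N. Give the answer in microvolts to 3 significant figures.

169 µV

Full-scale range = 2.4 V − (-2.4 V) = 4.8 V.
6.02 N + 1.76 ≥ 79.1 gives N ≥ 12.847, so the minimum integer is 13.
LSB = 4.8 V ÷ 2^13 = 4.8/8192 V = 0.58594 mV.
V_rms = LSB/√12 = 169 µV.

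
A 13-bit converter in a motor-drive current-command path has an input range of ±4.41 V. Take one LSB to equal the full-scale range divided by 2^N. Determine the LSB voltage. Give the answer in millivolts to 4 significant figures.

1.077 mV

Range = 4.41 − (-4.41) = 8.82 V.
2^13 = 8192 levels.
One LSB is 8.82 V / 8192 = 1.077 mV.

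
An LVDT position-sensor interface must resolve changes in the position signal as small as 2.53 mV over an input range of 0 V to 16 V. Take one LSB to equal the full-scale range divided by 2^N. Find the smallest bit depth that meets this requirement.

13 bits

Full-scale range = 16 V.
Need 2^N ≥ 16 V / 2.53 mV = 6324 → N_min = 13.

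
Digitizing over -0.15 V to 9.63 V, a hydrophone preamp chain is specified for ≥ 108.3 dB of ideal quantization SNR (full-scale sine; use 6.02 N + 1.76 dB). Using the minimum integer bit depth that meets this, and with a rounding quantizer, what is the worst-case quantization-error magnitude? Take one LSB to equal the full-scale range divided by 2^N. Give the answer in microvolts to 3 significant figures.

Range = 9.63 − (-0.15) = 9.78 V.
6.02 N + 1.76 ≥ 108.3 gives N ≥ 17.698, so the minimum integer is 18.
LSB = 9.78 V / 2^18 = 37.308 µV.
Half an LSB is 18.7 µV.

18.7 µV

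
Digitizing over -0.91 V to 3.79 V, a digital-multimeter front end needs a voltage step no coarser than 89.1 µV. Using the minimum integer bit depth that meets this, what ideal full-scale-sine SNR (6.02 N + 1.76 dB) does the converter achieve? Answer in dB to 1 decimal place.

98.1 dB

Range = 3.79 − (-0.91) = 4.7 V.
4.7 V / 89.1 µV = 52750. Since 2^15 = 32768 and 2^16 = 65536, N = 16.
6.02(16) + 1.76 = 98.08 dB.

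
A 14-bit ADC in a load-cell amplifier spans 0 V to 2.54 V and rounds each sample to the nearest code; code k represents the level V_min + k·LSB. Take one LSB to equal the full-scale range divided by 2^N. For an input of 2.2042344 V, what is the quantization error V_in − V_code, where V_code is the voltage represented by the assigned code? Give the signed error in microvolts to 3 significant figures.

+27.9 µV

Full-scale range = 2.54 V. LSB = 2.54 V / 2^14 ≈ 155.0 µV.
Position in LSBs: (2.2042344 − (0)) × 16384/2.54 = 14218.1797; rounding gives k = 14218.
V_code = 0 + (14218/16384) × 2.54 = 2.2042065430 V.
Error = V_in − V_code = 2.2042344 − (2.2042065430) = +27.9 µV.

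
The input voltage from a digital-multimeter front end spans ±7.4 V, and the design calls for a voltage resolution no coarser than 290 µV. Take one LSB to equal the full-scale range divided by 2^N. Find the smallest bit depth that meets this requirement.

16 bits

Range = 7.4 − (-7.4) = 14.8 V.
Need 2^N ≥ 14.8 V / 290 µV = 51030 → N_min = 16.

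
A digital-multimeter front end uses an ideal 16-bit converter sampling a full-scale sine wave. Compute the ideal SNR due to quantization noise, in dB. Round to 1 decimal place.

98.1 dB

SNR = 6.02·16 + 1.76 = 98.08 dB.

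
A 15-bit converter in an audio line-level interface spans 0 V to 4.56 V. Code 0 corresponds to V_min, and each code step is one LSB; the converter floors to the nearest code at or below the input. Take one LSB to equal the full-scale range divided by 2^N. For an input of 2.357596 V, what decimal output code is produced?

16941

Range is 4.56 V. LSB = 4.56 V / 2^15 ≈ 139.2 µV.
code = ⌊(V_in − V_min)/LSB⌋ = ⌊(V_in − V_min) × 2^15 / range⌋
     = ⌊(2.357596 − (0)) × 32768 / 4.56⌋ = ⌊2.357596 × 32768/4.56⌋
     = ⌊16941.602⌋ = 16941.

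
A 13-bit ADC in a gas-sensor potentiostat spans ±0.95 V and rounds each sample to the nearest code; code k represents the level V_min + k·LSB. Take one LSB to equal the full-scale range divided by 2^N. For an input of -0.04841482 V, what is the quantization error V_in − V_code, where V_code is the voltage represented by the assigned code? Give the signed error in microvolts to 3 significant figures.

Range = 0.95 − (-0.95) = 1.9 V. LSB = 1.9 V / 2^13 ≈ 231.9 µV.
Position in LSBs: (-0.04841482 − (-0.95)) × 8192/1.9 = 3887.2557; rounding gives k = 3887.
V_code = V_min + k × range/2^13 = -0.95 + 3887 × 1.9/8192 = -0.04847412109 V.
e = -0.04841482 − (-0.04847412109) = +59.3 µV.

+59.3 µV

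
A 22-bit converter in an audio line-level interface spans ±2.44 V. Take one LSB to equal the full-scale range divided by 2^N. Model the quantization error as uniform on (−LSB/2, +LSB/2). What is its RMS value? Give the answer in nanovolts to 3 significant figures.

The full-scale span is 2.44 − (-2.44) = 4.88 V.
One LSB is 4.88 V / 4194304 = 1.1635 µV.
V_rms = LSB/√12 = 1.1635 µV / √12 = 336 nV.

336 nV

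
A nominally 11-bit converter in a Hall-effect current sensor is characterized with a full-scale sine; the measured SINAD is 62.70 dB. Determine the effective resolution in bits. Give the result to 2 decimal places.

Inverting SNR = 6.02 N + 1.76: N_eff = (62.70 − 1.76)/6.02 = 10.1229.

10.12 bits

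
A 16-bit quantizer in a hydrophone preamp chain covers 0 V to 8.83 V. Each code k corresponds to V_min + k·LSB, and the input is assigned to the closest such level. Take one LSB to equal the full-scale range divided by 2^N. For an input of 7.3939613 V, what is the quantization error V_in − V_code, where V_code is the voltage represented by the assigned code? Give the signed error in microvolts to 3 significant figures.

V_FS = 8.83 V. LSB = 8.83 V / 2^16 ≈ 134.7 µV.
(V_in − V_min)/LSB = (7.3939613 − (0)) × 65536/8.83 = 54877.7631 → nearest code k = 54878.
V_code = V_min + k × range/2^16 = 0 + 54878 × 8.83/65536 = 7.3939932251 V.
V_in − V_code = 7.3939613 − (7.3939932251) = −31.9 µV.

−31.9 µV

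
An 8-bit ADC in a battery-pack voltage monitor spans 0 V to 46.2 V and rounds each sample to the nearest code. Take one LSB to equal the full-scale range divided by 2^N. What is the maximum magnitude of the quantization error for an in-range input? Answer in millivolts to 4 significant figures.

90.23 mV

Full-scale range = 46.2 V.
One LSB is 46.2 V / 256 = 180.469 mV.
|e|_max = LSB/2 = 90.23 mV.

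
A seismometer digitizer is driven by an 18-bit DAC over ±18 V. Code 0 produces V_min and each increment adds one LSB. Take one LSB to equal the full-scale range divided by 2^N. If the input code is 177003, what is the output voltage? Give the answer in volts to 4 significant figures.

6.308 V

Range = 18 − (-18) = 36 V. LSB = 36 V / 2^18.
Output = V_min + (177003/262144) × range = -18 + 0.675213 × 36 V
      = -18 + 24.3077 = 6.30766 V.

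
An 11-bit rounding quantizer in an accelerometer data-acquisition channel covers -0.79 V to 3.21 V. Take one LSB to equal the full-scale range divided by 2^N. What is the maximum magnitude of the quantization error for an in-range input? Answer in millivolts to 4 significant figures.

0.9766 mV

The full-scale span is 3.21 − (-0.79) = 4 V.
LSB = 4 V / 2^11 = 1.95313 mV.
|e|_max = LSB/2 = 0.9766 mV.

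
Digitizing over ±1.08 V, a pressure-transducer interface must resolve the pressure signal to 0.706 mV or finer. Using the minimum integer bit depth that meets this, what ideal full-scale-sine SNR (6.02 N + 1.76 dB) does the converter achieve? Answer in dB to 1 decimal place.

Span: 1.08 V − (-1.08 V) = 2.16 V.
2.16 V / 0.706 mV = 3059. Since 2^11 = 2048 and 2^12 = 4096, N = 12.
SNR = 6.02 × 12 + 1.76 = 74.00 dB.

74.0 dB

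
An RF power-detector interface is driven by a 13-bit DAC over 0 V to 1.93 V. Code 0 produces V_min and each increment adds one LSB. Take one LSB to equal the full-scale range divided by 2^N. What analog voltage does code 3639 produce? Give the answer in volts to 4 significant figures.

Full-scale range = 1.93 V. LSB = 1.93 V / 2^13.
Output = V_min + (3639/8192) × range = 0 + 0.444214 × 1.93 V
      = 0 V + 0.857333 V = 0.857333 V.

0.8573 V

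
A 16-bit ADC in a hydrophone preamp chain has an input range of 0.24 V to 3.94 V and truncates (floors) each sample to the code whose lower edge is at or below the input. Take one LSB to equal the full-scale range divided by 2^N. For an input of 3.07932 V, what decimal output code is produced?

Full-scale range = 3.94 V − (0.24 V) = 3.7 V. LSB = 3.7 V / 2^16 ≈ 56.46 µV.
V_in − V_min = 3.07932 − (0.24) = 2.83932 V.
Divide by LSB: 2.83932 × 65536/3.7 = 50291.2637.
Truncating gives code 50291.

50291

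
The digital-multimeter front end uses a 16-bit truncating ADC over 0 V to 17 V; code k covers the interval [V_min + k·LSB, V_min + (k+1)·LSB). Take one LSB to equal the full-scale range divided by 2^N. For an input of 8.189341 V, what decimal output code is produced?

Full-scale range = 17 V. LSB = 17 V / 2^16 ≈ 259.4 µV.
V_in − V_min = 8.189341 − (0) = 8.189341 V.
Divide by LSB: 8.189341 × 65536/17 = 31570.3913.
Truncating gives code 31570.

31570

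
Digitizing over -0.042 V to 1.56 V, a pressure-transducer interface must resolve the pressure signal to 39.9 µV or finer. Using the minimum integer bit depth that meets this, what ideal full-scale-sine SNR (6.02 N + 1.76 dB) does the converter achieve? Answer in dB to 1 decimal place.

98.1 dB

Full-scale range = 1.56 V − (-0.042 V) = 1.602 V.
Levels needed ≥ 1.602/39.9 µV = 40150. 2^16 = 65536 suffices, so N_min = 16.
SNR = 6.02 × 16 + 1.76 = 98.08 dB.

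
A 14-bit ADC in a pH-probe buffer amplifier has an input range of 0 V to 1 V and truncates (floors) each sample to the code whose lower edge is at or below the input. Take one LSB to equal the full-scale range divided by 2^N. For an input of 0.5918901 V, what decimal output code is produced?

9697

Full-scale range = 1 V. LSB = 1 V / 2^14 ≈ 61.04 µV.
code = ⌊(V_in − V_min)/LSB⌋ = ⌊(V_in − V_min) × 2^14 / range⌋
     = ⌊(0.5918901 − (0)) × 16384 / 1⌋ = ⌊0.5918901 × 16384/1⌋
     = ⌊9697.527⌋ = 9697.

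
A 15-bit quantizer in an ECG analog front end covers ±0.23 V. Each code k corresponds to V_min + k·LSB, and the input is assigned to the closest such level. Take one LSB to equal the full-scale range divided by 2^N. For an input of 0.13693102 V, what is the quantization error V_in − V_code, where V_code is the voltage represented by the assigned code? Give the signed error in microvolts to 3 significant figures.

+3.53 µV

Full-scale range = 0.23 V − (-0.23 V) = 0.46 V. LSB = 0.46 V / 2^15 ≈ 14.04 µV.
(V_in − V_min)/LSB = (0.13693102 − (-0.23)) × 32768/0.46 = 26138.2514 → nearest code k = 26138.
V_code = V_min + k × range/2^15 = -0.23 + 26138 × 0.46/32768 = 0.13692749023 V.
e = 0.13693102 − (0.13692749023) = +3.53 µV.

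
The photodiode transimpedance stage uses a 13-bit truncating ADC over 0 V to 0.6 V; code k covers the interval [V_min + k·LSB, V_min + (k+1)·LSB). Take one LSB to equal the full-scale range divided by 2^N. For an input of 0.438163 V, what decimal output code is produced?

Full-scale range = 0.6 V. LSB = 0.6 V / 2^13 ≈ 73.24 µV.
(V_in − V_min) × 2^13/range = (0.438163 − (0)) × 8192/0.6 = 5982.385.
Floor → code = 5982.

5982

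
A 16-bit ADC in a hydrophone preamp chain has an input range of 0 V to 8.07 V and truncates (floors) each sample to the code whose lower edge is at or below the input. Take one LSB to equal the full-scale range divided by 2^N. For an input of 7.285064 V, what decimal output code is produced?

V_FS = 8.07 V. LSB = 8.07 V / 2^16 ≈ 123.1 µV.
V_in − V_min = 7.285064 − (0) = 7.285064 V.
Divide by LSB: 7.285064 × 65536/8.07 = 59161.5805.
Truncating gives code 59161.

59161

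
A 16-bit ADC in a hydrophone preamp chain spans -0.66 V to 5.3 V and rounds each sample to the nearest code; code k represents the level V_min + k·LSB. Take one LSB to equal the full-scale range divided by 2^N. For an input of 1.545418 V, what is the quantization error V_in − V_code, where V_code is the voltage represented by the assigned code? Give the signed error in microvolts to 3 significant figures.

−25.7 µV

Span: 5.3 V − (-0.66 V) = 5.96 V. LSB = 5.96 V / 2^16 ≈ 90.94 µV.
Position in LSBs: (1.545418 − (-0.66)) × 65536/5.96 = 24250.7171; rounding gives k = 24251.
Reconstructed level: -0.66 + 24251 × 5.96/65536 V = 1.5454437256 V.
Error = V_in − V_code = 1.545418 − (1.5454437256) = −25.7 µV.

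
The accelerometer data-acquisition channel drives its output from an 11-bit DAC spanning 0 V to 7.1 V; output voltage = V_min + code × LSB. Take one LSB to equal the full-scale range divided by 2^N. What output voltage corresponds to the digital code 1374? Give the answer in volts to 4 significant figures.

4.763 V

Span = 7.1 V. LSB = 7.1 V / 2^11.
V_out = 0 + 1374 × (7.1/2048) V
      = 0 V + 4.76338 V = 4.76338 V.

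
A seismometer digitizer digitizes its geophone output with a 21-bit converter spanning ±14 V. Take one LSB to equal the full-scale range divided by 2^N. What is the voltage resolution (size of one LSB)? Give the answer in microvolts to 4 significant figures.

13.35 µV

The full-scale span is 14 − (-14) = 28 V.
Number of codes = 2^21 = 2097152.
LSB = 28 V / 2^21 = 13.35 µV.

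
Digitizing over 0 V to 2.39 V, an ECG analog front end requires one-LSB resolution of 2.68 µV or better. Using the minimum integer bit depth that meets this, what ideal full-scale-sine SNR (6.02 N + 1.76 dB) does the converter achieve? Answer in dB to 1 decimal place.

122.2 dB

V_FS = 2.39 V.
Need 2^N ≥ 2.39 V / 2.68 µV = 891800 → N_min = 20.
Ideal SNR at N = 20: 6.02·20 + 1.76 = 122.2 dB.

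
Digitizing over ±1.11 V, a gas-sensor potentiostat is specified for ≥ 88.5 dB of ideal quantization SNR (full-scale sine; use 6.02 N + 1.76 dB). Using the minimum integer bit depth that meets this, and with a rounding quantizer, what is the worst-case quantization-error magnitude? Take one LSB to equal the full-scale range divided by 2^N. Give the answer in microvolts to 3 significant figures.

Full-scale range = 1.11 V − (-1.11 V) = 2.22 V.
6.02 N + 1.76 ≥ 88.5 gives N ≥ 14.409, so the minimum integer is 15.
LSB = 2.22 V ÷ 2^15 = 2.22/32768 V = 67.749 µV.
|e|_max = LSB/2 = 33.9 µV.

33.9 µV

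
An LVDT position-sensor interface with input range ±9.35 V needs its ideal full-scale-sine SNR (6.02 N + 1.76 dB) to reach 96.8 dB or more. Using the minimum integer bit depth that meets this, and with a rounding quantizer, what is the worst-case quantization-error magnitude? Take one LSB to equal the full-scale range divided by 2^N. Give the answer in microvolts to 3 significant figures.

143 µV

The full-scale span is 9.35 − (-9.35) = 18.7 V.
N ≥ (96.8 − 1.76)/6.02 = 15.787 → N_min = 16.
LSB = 18.7 V ÷ 2^16 = 18.7/65536 V = 285.34 µV.
|e|_max = LSB/2 = 143 µV.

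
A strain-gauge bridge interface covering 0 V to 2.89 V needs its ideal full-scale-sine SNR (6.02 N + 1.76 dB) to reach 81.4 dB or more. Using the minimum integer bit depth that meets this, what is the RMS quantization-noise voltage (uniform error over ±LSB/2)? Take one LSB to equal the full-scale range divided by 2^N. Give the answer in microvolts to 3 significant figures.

50.9 µV

V_FS = 2.89 V.
N ≥ (81.4 − 1.76)/6.02 = 13.229 → N_min = 14.
LSB = 2.89 V / 2^14 = 176.39 µV.
σ_q = LSB/√12 = 176.39 µV/3.4641 = 50.9 µV.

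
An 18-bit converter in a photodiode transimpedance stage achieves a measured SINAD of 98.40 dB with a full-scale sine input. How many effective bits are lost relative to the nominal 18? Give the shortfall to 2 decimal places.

ENOB = (SINAD − 1.76)/6.02 = (98.40 − 1.76)/6.02 = 16.0532 bits.
Lost resolution: 18 − 16.0532 = 1.9468 bits.

1.95 bits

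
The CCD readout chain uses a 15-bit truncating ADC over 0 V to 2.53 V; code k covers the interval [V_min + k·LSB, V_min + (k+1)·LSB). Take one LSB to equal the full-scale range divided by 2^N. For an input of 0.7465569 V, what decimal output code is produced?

Span = 2.53 V. LSB = 2.53 V / 2^15 ≈ 77.21 µV.
(V_in − V_min) × 2^15/range = (0.7465569 − (0)) × 32768/2.53 = 9669.240.
Floor → code = 9669.

9669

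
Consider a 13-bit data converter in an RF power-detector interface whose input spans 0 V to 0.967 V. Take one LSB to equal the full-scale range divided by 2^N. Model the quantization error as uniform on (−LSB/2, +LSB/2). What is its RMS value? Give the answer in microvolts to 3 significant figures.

Full-scale range = 0.967 V.
LSB = 0.967 V / 2^13 = 118.04 µV.
For a uniform distribution on [−LSB/2, +LSB/2], V_rms = LSB/√12 = 118.04 µV/3.4641 = 34.1 µV.

34.1 µV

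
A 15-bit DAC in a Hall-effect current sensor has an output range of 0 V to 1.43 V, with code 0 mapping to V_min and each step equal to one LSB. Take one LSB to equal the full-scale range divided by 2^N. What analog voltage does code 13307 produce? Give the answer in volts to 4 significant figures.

V_FS = 1.43 V. LSB = 1.43 V / 2^15.
V_out = 0 + 13307 × (1.43/32768) V
      = 0 + 0.580719 = 0.580719 V.

0.5807 V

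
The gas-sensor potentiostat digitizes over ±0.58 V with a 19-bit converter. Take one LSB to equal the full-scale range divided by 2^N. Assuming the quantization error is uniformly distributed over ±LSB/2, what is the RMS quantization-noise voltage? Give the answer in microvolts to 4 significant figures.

Range = 0.58 − (-0.58) = 1.16 V.
LSB = 1.16 V / 2^19 = 2.21252 µV.
RMS of a uniform error over width LSB is LSB/√12 = 0.6387 µV.

0.6387 µV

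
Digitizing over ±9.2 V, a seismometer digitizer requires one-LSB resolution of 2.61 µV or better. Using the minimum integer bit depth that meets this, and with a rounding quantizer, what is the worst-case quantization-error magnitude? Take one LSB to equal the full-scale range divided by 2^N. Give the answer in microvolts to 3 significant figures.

1.10 µV

Span: 9.2 V − (-9.2 V) = 18.4 V.
Need 2^N ≥ 18.4 V / 2.61 µV = 7.050e6 → N_min = 23.
One LSB is 18.4 V / 8388608 = 2.1935 µV.
Half an LSB is 1.10 µV.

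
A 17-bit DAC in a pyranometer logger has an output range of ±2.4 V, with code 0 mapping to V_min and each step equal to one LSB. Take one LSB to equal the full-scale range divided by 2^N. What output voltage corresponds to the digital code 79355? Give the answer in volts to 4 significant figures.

The full-scale span is 2.4 − (-2.4) = 4.8 V. LSB = 4.8 V / 2^17.
Output = V_min + (79355/131072) × range = -2.4 + 0.605431 × 4.8 V
      = -2.4 + 2.90607 = 0.506067 V.

0.5061 V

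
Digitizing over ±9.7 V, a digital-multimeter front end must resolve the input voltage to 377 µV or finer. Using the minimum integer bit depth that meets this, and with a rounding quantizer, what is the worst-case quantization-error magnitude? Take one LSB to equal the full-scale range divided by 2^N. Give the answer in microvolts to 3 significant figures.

148 µV

Span: 9.7 V − (-9.7 V) = 19.4 V.
19.4 V / 377 µV = 51460. Since 2^15 = 32768 and 2^16 = 65536, N = 16.
One LSB is 19.4 V / 65536 = 296.02 µV.
|e|_max = LSB/2 = 148 µV.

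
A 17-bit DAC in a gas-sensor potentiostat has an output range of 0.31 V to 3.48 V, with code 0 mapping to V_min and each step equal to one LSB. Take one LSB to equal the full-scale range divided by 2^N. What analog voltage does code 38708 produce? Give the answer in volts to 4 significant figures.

Span: 3.48 V − (0.31 V) = 3.17 V. LSB = 3.17 V / 2^17.
Output = V_min + (38708/131072) × range = 0.31 + 0.295319 × 3.17 V
      = 0.31 V + 0.936160 V = 1.24616 V.

1.246 V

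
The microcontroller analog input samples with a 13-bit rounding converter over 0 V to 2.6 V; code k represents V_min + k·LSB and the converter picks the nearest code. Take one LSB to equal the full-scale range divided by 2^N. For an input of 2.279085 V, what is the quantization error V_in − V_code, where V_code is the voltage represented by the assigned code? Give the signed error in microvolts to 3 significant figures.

Range is 2.6 V. LSB = 2.6 V / 2^13 ≈ 317.4 µV.
(2.279085 − (0)) / LSB = 2.279085 × 8192/2.6 = 7180.8709. Nearest integer: k = 7181.
Reconstructed level: 0 + 7181 × 2.6/8192 V = 2.279125977 V.
V_in − V_code = 2.279085 − (2.279125977) = −41.0 µV.

−41.0 µV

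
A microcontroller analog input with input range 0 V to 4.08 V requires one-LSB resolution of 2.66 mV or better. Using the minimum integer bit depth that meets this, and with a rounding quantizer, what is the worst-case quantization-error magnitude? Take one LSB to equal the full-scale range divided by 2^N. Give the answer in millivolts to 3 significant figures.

Full-scale range = 4.08 V.
Need 2^N ≥ 4.08 V / 2.66 mV = 1534 → N_min = 11.
LSB = 4.08 V / 2^11 = 1.9922 mV.
Max error for round-to-nearest is LSB/2 = 0.996 mV.

0.996 mV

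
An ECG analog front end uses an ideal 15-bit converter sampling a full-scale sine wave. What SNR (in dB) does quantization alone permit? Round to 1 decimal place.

92.1 dB

Ideal quantization SNR: 6.02 × 15 + 1.76 dB = 92.1 dB.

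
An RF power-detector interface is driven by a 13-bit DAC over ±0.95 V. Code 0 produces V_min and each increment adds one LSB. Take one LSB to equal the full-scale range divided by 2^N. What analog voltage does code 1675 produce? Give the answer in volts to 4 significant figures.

The full-scale span is 0.95 − (-0.95) = 1.9 V. LSB = 1.9 V / 2^13.
V_out = V_min + code × LSB = -0.95 V + 1675 × 1.9 V / 8192
      = -0.95 + 0.388489 = -0.561511 V.

-0.5615 V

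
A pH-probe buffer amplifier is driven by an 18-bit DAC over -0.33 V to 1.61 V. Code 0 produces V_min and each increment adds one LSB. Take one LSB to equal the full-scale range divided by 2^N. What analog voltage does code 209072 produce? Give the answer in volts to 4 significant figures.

The full-scale span is 1.61 − (-0.33) = 1.94 V. LSB = 1.94 V / 2^18.
V_out = -0.33 + 209072 × (1.94/262144) V
      = -0.33 V + 1.54724 V = 1.21724 V.

1.217 V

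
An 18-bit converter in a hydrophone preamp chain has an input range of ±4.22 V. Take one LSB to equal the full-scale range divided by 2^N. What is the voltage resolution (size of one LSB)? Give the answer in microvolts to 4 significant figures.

The full-scale span is 4.22 − (-4.22) = 8.44 V.
2^18 = 262144 levels.
LSB = 8.44 V ÷ 2^18 = 8.44/262144 V = 32.20 µV.

32.20 µV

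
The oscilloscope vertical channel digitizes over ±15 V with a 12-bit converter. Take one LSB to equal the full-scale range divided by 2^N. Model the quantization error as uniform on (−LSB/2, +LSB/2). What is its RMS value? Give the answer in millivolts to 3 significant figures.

Span: 15 V − (-15 V) = 30 V.
LSB = 30 V ÷ 2^12 = 30/4096 V = 7.3242 mV.
For a uniform distribution on [−LSB/2, +LSB/2], V_rms = LSB/√12 = 7.3242 mV/3.4641 = 2.11 mV.

2.11 mV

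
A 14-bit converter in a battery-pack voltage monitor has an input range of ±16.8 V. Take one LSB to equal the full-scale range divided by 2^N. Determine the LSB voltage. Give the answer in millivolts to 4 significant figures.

2.051 mV

The full-scale span is 16.8 − (-16.8) = 33.6 V.
There are 2^14 = 16384 steps.
LSB = 33.6 V ÷ 2^14 = 33.6/16384 V = 2.051 mV.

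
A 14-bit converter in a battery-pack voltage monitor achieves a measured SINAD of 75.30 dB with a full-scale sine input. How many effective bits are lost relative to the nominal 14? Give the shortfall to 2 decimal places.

1.78 bits

Effective bits = (75.30 − 1.76)/6.02 = 12.2159.
Shortfall = 14 − 12.2159 = 1.7841 bits.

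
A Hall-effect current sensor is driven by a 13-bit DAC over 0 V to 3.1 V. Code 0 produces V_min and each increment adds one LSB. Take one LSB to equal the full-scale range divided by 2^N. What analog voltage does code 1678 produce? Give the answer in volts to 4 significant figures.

V_FS = 3.1 V. LSB = 3.1 V / 2^13.
V_out = 0 + 1678 × (3.1/8192) V
      = 0 V + 0.634985 V = 0.634985 V.

0.6350 V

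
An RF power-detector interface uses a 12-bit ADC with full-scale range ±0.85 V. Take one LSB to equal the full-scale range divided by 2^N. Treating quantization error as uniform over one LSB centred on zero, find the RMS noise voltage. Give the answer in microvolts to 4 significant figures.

Span: 0.85 V − (-0.85 V) = 1.7 V.
One LSB is 1.7 V / 4096 = 415.039 µV.
V_rms = LSB/√12 = 415.039 µV / √12 = 119.8 µV.

119.8 µV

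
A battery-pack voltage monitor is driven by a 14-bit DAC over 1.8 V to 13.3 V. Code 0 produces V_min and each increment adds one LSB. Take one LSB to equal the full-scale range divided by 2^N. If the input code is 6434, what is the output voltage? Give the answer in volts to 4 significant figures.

6.316 V

The full-scale span is 13.3 − (1.8) = 11.5 V. LSB = 11.5 V / 2^14.
Output = V_min + (6434/16384) × range = 1.8 + 0.392700 × 11.5 V
      = 1.8 V + 4.51605 V = 6.31605 V.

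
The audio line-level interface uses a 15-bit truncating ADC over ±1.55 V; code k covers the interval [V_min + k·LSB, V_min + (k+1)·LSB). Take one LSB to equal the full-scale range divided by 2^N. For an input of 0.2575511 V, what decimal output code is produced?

19106

The full-scale span is 1.55 − (-1.55) = 3.1 V. LSB = 3.1 V / 2^15 ≈ 94.60 µV.
V_in − V_min = 0.2575511 − (-1.55) = 1.8075511 V.
Divide by LSB: 1.8075511 × 32768/3.1 = 19106.3982.
Truncating gives code 19106.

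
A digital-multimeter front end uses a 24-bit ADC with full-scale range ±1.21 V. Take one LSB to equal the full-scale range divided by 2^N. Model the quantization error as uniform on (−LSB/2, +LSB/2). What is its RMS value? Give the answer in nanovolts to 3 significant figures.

41.6 nV

The full-scale span is 1.21 − (-1.21) = 2.42 V.
LSB = 2.42 V / 2^24 = 144.24 nV.
RMS of a uniform error over width LSB is LSB/√12 = 41.6 nV.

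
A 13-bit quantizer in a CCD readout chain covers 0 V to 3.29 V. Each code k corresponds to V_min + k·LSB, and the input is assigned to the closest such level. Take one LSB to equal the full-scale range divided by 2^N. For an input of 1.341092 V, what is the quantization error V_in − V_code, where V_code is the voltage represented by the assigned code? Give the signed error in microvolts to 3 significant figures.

Range is 3.29 V. LSB = 3.29 V / 2^13 ≈ 401.6 µV.
Position in LSBs: (1.341092 − (0)) × 8192/3.29 = 3339.2783; rounding gives k = 3339.
Reconstructed level: 0 + 3339 × 3.29/8192 V = 1.340980225 V.
e = 1.341092 − (1.340980225) = +112 µV.

+112 µV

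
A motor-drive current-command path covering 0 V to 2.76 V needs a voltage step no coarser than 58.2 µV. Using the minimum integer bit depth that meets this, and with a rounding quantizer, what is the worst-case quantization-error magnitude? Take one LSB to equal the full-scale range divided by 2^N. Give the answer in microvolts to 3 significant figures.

21.1 µV

Span = 2.76 V.
Levels needed ≥ 2.76/58.2 µV = 47420. 2^16 = 65536 suffices, so N_min = 16.
Step size = 2.76/65536 V = 42.114 µV.
|e|_max = LSB/2 = 21.1 µV.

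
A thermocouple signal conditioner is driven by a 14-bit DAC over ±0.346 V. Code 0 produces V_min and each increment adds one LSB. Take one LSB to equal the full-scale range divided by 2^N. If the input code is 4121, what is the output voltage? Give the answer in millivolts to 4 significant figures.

-171.9 mV

Full-scale range = 0.346 V − (-0.346 V) = 0.692 V. LSB = 0.692 V / 2^14.
V_out = V_min + code × LSB = -0.346 V + 4121 × 0.692 V / 16384
      = -0.346 + 0.174056 = -0.171944 V.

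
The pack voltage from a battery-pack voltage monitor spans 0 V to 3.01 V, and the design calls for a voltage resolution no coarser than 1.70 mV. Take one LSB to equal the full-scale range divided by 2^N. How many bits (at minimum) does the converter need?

11 bits

Full-scale range = 3.01 V.
Required number of levels: 3.01/1.70 mV = 1770.6; smallest N with 2^N ≥ that is 11.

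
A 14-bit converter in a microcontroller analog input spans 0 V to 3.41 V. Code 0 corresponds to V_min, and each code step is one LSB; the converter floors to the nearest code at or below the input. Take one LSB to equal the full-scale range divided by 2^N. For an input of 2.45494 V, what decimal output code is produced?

11795

Range is 3.41 V. LSB = 3.41 V / 2^14 ≈ 208.1 µV.
code = ⌊(V_in − V_min)/LSB⌋ = ⌊(V_in − V_min) × 2^14 / range⌋
     = ⌊(2.45494 − (0)) × 16384 / 3.41⌋ = ⌊2.45494 × 16384/3.41⌋
     = ⌊11795.231⌋ = 11795.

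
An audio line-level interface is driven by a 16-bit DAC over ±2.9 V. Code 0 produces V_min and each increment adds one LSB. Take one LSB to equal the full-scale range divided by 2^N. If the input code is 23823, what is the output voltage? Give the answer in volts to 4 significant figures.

Full-scale range = 2.9 V − (-2.9 V) = 5.8 V. LSB = 5.8 V / 2^16.
V_out = V_min + code × LSB = -2.9 V + 23823 × 5.8 V / 65536
      = -2.9 + 2.10836 = -0.791641 V.

-0.7916 V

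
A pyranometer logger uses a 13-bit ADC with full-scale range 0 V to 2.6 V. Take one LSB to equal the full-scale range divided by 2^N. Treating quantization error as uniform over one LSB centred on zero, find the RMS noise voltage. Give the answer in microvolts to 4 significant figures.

91.62 µV

Span = 2.6 V.
One LSB is 2.6 V / 8192 = 317.383 µV.
RMS of a uniform error over width LSB is LSB/√12 = 91.62 µV.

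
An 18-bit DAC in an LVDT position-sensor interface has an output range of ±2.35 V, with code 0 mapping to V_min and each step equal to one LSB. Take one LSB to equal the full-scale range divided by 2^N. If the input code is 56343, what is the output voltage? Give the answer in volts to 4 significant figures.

-1.340 V

Full-scale range = 2.35 V − (-2.35 V) = 4.7 V. LSB = 4.7 V / 2^18.
Output = V_min + (56343/262144) × range = -2.35 + 0.214931 × 4.7 V
      = -2.35 V + 1.01018 V = -1.33982 V.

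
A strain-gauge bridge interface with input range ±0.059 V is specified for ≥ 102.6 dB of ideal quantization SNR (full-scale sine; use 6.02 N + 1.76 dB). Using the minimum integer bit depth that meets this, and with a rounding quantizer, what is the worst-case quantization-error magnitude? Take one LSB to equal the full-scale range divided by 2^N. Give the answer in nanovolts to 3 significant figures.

450 nV

Span: 0.059 V − (-0.059 V) = 0.118 V.
Solving 6.02 N ≥ 102.6 − 1.76: N ≥ 16.751. Round up → N = 17.
One LSB is 0.118 V / 131072 = 0.90027 µV.
Half an LSB is 450 nV.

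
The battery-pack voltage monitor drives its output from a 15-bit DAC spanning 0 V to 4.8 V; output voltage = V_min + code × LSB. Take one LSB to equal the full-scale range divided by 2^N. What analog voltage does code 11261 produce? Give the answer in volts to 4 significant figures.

Full-scale range = 4.8 V. LSB = 4.8 V / 2^15.
V_out = 0 + 11261 × (4.8/32768) V
      = 0 V + 1.64956 V = 1.64956 V.

1.650 V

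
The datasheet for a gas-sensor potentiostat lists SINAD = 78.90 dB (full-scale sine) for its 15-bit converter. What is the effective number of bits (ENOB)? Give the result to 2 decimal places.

Inverting SNR = 6.02 N + 1.76: N_eff = (78.90 − 1.76)/6.02 = 12.8140.

12.81 bits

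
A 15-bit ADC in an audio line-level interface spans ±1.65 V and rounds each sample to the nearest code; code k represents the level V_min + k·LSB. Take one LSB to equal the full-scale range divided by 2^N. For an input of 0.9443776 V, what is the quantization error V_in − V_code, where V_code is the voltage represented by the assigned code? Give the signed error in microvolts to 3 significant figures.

Span: 1.65 V − (-1.65 V) = 3.3 V. LSB = 3.3 V / 2^15 ≈ 100.7 µV.
Position in LSBs: (0.9443776 − (-1.65)) × 32768/3.3 = 25761.3834; rounding gives k = 25761.
V_code = -1.65 + (25761/32768) × 3.3 = 0.94433898926 V.
V_in − V_code = 0.9443776 − (0.94433898926) = +38.6 µV.

+38.6 µV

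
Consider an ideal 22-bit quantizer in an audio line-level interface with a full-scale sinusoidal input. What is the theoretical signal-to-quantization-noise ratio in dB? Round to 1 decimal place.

SNR = 6.02·22 + 1.76 = 134.20 dB.

134.2 dB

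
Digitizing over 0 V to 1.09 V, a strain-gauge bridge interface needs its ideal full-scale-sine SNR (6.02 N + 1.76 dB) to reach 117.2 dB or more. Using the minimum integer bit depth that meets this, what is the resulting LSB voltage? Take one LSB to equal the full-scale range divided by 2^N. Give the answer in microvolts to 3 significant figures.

Range is 1.09 V.
6.02 N + 1.76 ≥ 117.2 gives N ≥ 19.176, so the minimum integer is 20.
LSB = 1.09 V / 2^20 = 1.04 µV.

1.04 µV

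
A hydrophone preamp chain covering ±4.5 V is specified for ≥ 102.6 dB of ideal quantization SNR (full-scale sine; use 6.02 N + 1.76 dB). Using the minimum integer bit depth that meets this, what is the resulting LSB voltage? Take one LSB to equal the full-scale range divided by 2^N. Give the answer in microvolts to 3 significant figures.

Full-scale range = 4.5 V − (-4.5 V) = 9 V.
6.02 N + 1.76 ≥ 102.6 gives N ≥ 16.751, so the minimum integer is 17.
LSB = 9 V ÷ 2^17 = 9/131072 V = 68.7 µV.

68.7 µV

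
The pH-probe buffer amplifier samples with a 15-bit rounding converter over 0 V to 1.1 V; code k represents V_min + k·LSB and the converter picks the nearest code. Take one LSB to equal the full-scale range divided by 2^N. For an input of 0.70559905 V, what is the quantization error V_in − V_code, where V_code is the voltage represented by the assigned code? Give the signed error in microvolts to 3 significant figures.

+5.18 µV

Span = 1.1 V. LSB = 1.1 V / 2^15 ≈ 33.57 µV.
(V_in − V_min)/LSB = (0.70559905 − (0)) × 32768/1.1 = 21019.1542 → nearest code k = 21019.
Reconstructed level: 0 + 21019 × 1.1/32768 V = 0.70559387207 V.
e = 0.70559905 − (0.70559387207) = +5.18 µV.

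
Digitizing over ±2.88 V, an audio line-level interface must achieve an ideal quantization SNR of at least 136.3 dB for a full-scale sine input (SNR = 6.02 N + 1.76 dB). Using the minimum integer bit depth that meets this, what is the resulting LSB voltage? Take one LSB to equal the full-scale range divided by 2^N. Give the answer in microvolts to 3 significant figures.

The full-scale span is 2.88 − (-2.88) = 5.76 V.
Solving 6.02 N ≥ 136.3 − 1.76: N ≥ 22.349. Round up → N = 23.
One LSB is 5.76 V / 8388608 = 0.687 µV.

0.687 µV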